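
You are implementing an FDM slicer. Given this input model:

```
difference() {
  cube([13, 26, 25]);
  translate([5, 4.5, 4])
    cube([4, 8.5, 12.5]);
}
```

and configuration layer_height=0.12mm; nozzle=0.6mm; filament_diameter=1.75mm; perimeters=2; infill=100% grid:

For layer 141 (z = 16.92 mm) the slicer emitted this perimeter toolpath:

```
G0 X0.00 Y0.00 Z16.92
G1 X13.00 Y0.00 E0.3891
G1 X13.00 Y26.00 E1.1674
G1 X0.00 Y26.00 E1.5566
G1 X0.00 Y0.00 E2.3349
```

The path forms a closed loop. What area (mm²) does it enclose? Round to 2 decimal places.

Apply the shoelace formula to the sequence of (X, Y) vertices; enclosed area = 338.00 mm².

338.00 mm²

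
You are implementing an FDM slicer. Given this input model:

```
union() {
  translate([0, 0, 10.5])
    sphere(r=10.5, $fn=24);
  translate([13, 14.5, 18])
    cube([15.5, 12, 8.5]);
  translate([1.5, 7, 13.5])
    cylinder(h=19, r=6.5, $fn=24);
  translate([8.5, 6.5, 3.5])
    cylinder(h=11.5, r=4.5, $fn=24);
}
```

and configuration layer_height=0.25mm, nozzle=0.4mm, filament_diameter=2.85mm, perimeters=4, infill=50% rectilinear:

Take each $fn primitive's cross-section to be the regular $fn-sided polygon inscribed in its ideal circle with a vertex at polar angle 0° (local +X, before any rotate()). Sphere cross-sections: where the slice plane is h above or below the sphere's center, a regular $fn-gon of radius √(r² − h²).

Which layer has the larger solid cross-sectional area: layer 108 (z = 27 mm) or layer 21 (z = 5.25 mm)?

Layer 108 (z = 27): the sphere does not reach this height (|z−center|=16.500 > r=10.5); the cube at (13, 14.5) does not reach this height (z outside [18, 26.5]); the r=6.5 cylinder at (1.5, 7) gives a regular 24-gon of circumradius 6.5 (constant along its height) (area = (24/2)·6.500²·sin(360°/24) = 131.22 mm²); the cylinder at (8.5, 6.5) does not reach this height (z outside [3.5, 15]); Merging all regions: only the r=6.5 cylinder at (1.5, 7) is present, so the union is just that shape — area = 131.22 mm². So its area = 131.22 mm². Layer 21 (z = 5.25): the r=10.5 sphere slices to a regular 24-gon of circumradius 9.093 (√(r²−h²) with h=5.25 from center) (area = (24/2)·9.093²·sin(360°/24) = 256.81 mm²); the cube at (13, 14.5) is not intersected at this z (z outside [18, 26.5]); the cylinder at (1.5, 7) does not reach this height (z outside [13.5, 32.5]); the r=4.5 cylinder at (8.5, 6.5) gives a regular 24-gon of circumradius 4.5 (constant along its height) (area = (24/2)·4.500²·sin(360°/24) = 62.89 mm²); Taking the union: the regions partially overlap — summed areas 319.71 mm² minus the doubly-counted overlap 14.63 mm² gives 305.07 mm² — area = 305.07 mm². So its area = 305.07 mm². Layer 21 is larger (305.07 vs 131.22 mm²).

layer 21 (z = 5.25 mm)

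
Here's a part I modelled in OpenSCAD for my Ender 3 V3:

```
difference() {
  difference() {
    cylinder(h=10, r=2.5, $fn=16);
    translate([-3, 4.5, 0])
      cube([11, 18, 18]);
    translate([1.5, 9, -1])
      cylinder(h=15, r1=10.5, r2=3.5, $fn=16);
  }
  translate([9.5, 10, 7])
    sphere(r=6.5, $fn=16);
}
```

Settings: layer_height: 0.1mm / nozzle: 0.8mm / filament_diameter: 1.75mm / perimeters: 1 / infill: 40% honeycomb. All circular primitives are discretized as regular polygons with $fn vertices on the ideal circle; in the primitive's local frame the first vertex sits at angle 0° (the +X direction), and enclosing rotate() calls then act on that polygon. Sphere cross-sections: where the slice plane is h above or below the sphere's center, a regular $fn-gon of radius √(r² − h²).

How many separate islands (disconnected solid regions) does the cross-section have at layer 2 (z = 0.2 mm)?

1

At z = 0.2 mm: the cylinder: section is a regular 16-gon, circumradius r=2.5; the cube at (-3, 4.5) is present — its section is the full 11×18 rectangle; the cone at (1.5, 9) contributes a regular 16-gon of circumradius 9.940 (interpolated between r1=10.5 and r2=3.5 at t=0.080); Subtracting the remaining from the first: starting from the r=2.5 cylinder, the 11×18 cube at (-3, 4.5) misses the remaining region (no effect); the cone at (1.5, 9) partially overlaps it — only the 12.51 mm² overlap (of its 302.48 mm²) is removed, clipping the outline — 1 connected region; the sphere at (9.5, 10) is absent (|z−center|=6.800 > r=6.5); Taking the first minus the rest: none of the subtracted shapes is present at this height, so the result so far is unchanged — 1 connected region. Overall, the cross-section is a single solid region. Island count = 1.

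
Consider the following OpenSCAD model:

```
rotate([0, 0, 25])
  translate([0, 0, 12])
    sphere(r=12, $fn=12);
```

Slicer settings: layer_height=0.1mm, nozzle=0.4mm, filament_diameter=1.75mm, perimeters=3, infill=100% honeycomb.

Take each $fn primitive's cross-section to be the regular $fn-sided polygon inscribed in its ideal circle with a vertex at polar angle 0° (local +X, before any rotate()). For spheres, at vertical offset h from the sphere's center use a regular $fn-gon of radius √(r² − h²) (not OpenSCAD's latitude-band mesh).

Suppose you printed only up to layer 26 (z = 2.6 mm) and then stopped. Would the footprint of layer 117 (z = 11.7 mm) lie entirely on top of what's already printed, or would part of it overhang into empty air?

part overhangs

Compare the two slices. At z = 2.6: the r=12 sphere slices to a regular 12-gon of circumradius 7.459 (√(r²−h²) with h=9.4 from center) (area = (12/2)·7.459²·sin(360°/12) = 166.92 mm²); (rotated 25° about Z; rotation is an isometry so areas/perimeters/island counts are preserved). At z = 11.7: the r=12 sphere slices to a regular 12-gon of circumradius 11.996 (√(r²−h²) with h=0.3 from center) (area = (12/2)·11.996²·sin(360°/12) = 431.73 mm²); (whole slice rotated 25° about Z — lengths, areas and connectivity unchanged). Checking containment: at z = 11.7 the cross-section extends beyond the z = 2.6 cross-section by about 264.81 mm².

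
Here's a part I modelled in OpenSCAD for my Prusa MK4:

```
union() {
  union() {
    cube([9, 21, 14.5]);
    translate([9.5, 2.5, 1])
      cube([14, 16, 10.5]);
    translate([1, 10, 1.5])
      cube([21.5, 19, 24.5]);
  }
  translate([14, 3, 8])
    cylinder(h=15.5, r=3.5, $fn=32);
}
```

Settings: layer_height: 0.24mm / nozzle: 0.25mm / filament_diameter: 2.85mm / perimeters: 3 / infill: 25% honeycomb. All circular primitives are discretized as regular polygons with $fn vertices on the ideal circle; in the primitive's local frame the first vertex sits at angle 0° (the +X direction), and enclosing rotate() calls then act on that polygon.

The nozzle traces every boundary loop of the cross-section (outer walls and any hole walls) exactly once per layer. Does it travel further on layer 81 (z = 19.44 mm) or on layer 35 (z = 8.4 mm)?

Layer 81 (z = 19.44): the cube is absent (z outside [0, 14.5]); the cube at (9.5, 2.5) is not intersected at this z (z outside [1, 11.5]); the cube at (1, 10) (footprint 21.5×19) is included at this height (perimeter 81.00 mm); Merging all regions: only the 21.5×19 cube at (1, 10) is present, so the union is just that shape — boundary = 81.00 mm; the r=3.5 cylinder at (14, 3) contributes a regular 32-gon of circumradius 3.5 (perimeter = 2·32·3.500·sin(180°/32) = 21.96 mm); Taking the union: the 2 present regions are separate (no shared area or edge), so areas and boundary lengths simply add and each stays a separate island — boundary = 102.96 mm. So its perimeter = 102.96 mm. Layer 35 (z = 8.4): the cube is present — its section is the full 9×21 rectangle (perimeter 60.00 mm); the cube at (9.5, 2.5) (footprint 14×16) is included at this height (perimeter 60.00 mm); the 21.5×19 cube at (1, 10) contributes its full rectangle (perimeter 81.00 mm); Taking the union: the regions partially overlap (shared area 198.50 mm²), so the edge portions inside another operand are dropped and the merged outline is re-measured after clipping — boundary = 120.00 mm; the r=3.5 cylinder at (14, 3) gives a regular 32-gon of circumradius 3.5 (constant along its height) (perimeter = 2·32·3.500·sin(180°/32) = 21.96 mm); Combining (union): the regions partially overlap (shared area 22.59 mm²), so the edge portions inside another operand are dropped and the merged outline is re-measured after clipping — boundary = 123.07 mm. So its perimeter = 123.07 mm. Layer 35 is larger (123.07 vs 102.96 mm).

layer 35 (z = 8.4 mm)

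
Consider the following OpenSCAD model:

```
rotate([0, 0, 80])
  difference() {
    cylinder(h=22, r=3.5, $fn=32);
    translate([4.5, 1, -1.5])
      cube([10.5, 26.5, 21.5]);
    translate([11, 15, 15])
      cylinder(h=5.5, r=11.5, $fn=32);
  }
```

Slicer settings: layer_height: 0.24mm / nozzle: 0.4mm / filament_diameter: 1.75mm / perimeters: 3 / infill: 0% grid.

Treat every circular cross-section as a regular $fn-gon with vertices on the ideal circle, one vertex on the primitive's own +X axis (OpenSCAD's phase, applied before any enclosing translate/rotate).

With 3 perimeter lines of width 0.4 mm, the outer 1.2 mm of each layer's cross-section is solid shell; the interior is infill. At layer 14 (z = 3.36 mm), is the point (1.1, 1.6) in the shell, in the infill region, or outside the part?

At z = 3.36 mm: the cylinder: section is a regular 32-gon, circumradius r=3.5; the 10.5×26.5 cube at (4.5, 1) contributes its full rectangle; the cylinder at (11, 15) does not reach this height (z outside [15, 20.5]); Subtracting the remaining from the first: starting from the r=3.5 cylinder, the 10.5×26.5 cube at (4.5, 1) misses the remaining region (no effect) — 1 connected region; (whole slice rotated 80° about Z — lengths, areas and connectivity unchanged). Overall, the cross-section is a single solid region. Undo the 80° rotation: the query point maps to (1.767, -0.805) in the un-rotated model frame. The nearest boundary edge runs (3.23, -1.34)→(2.91, -1.94); distance from the point to it = 1.55 mm. The point is inside the cross-section and 1.55 mm from the nearest boundary — more than the 1.2 mm shell width (3 × 0.4), so it's in the infill interior.

infill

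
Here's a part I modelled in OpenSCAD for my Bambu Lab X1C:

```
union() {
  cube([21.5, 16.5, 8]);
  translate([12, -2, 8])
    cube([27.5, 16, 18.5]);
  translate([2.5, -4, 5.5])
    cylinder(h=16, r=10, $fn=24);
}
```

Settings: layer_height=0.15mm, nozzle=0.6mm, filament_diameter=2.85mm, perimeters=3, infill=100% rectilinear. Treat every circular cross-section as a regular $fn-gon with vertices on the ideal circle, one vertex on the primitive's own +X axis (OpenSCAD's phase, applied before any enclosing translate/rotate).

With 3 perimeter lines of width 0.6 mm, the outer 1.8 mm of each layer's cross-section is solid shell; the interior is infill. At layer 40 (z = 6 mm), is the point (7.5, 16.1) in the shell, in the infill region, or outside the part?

At z = 6 mm: the cube (footprint 21.5×16.5) is included at this height; the cube at (12, -2) does not reach this height (z outside [8, 26.5]); the r=10 cylinder at (2.5, -4) gives a regular 24-gon of circumradius 10 (constant along its height); Merging all regions: the regions partially overlap (shared area 53.57 mm²), so overlapping operands fuse into one piece — 1 connected region. Overall, the cross-section is a single solid region. The nearest boundary edge runs (0.00, 16.50)→(21.50, 16.50); distance from the point to it = 0.40 mm. The point is inside the cross-section, 0.40 mm from the nearest boundary — within the 1.8 mm shell band (3 × 0.6).

shell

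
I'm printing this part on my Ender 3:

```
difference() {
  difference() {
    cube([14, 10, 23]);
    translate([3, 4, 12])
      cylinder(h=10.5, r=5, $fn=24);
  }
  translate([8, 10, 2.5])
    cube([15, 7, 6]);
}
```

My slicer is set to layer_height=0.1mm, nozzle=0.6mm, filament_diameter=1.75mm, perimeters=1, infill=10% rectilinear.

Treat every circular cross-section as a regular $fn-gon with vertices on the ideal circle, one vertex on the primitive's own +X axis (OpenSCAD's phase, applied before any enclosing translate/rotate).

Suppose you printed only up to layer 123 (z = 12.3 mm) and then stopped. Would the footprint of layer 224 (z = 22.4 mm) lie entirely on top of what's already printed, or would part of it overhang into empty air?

Compare the two slices. At z = 12.3: the 14×10 cube contributes its full rectangle (area 140.00 mm²); the r=5 cylinder at (3, 4) gives a regular 24-gon of circumradius 5 (constant along its height) (area = (24/2)·5.000²·sin(360°/24) = 77.65 mm²); Subtracting the remaining from the first: starting from the 14×10 cube (140.00 mm²), the r=5 cylinder at (3, 4) partially overlaps it — only the 62.82 mm² overlap (of its 77.65 mm²) is removed, clipping the outline — area = 77.18 mm²; the cube at (8, 10) is not intersected at this z (z outside [2.5, 8.5]); Subtracting the remaining from the first: none of the subtracted shapes is present at this height, so that combined region is unchanged — area = 77.18 mm². At z = 22.4: the cube is present — its section is the full 14×10 rectangle (area 140.00 mm²); the cylinder at (3, 4): section is a regular 24-gon, circumradius r=5 (area = (24/2)·5.000²·sin(360°/24) = 77.65 mm²); Taking the first minus the rest: starting from the 14×10 cube (140.00 mm²), the r=5 cylinder at (3, 4) partially overlaps it — only the 62.82 mm² overlap (of its 77.65 mm²) is removed, clipping the outline — area = 77.18 mm²; the cube at (8, 10) does not reach this height (z outside [2.5, 8.5]); Subtracting the remaining from the first: none of the subtracted shapes is present at this height, so that combined region is unchanged — area = 77.18 mm². Checking containment: the cross-section at z = 22.4 is a subset of the cross-section at z = 12.3.

entirely on top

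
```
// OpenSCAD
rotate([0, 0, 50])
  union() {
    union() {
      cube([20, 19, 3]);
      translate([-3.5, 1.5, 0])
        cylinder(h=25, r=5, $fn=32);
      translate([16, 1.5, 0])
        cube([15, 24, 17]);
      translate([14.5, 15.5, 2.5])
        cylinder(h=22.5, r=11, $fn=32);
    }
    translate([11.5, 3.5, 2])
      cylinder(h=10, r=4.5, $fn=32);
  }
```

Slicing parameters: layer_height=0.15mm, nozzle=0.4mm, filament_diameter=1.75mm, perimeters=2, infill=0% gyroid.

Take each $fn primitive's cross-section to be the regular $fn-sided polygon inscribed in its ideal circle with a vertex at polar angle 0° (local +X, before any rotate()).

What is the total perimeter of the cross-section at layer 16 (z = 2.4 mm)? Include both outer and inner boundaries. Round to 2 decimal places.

At z = 2.4 mm: the 20×19 cube contributes its full rectangle (perimeter 78.00 mm); the cylinder at (-3.5, 1.5): section is a regular 32-gon, circumradius r=5 (perimeter = 2·32·5.000·sin(180°/32) = 31.37 mm); the 15×24 cube at (16, 1.5) contributes its full rectangle (perimeter 78.00 mm); the cylinder at (14.5, 15.5) is absent (z outside [2.5, 25]); Combining (union): the regions partially overlap (shared area 75.74 mm²), so the edge portions inside another operand are dropped and the merged outline is re-measured after clipping — boundary = 132.56 mm; the cylinder at (11.5, 3.5): section is a regular 32-gon, circumradius r=4.5 (perimeter = 2·32·4.500·sin(180°/32) = 28.23 mm); Merging all regions: the regions partially overlap (shared area 59.43 mm²), so the edge portions inside another operand are dropped and the merged outline is re-measured after clipping — boundary = 133.03 mm; (rotated 50° about Z; rotation is an isometry so areas/perimeters/island counts are preserved). Overall, the cross-section is a single solid region. Total boundary length (outer) = 133.03 mm.

133.03 mm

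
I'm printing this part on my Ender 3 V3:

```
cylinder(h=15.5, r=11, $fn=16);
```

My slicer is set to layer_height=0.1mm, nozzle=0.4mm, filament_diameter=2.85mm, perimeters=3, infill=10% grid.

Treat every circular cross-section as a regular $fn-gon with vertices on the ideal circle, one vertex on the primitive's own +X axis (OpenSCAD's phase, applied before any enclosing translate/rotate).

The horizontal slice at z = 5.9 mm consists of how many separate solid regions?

At z = 5.9 mm: the r=11 cylinder gives a regular 16-gon of circumradius 11 (constant along its height). The result has 1 disconnected region.

1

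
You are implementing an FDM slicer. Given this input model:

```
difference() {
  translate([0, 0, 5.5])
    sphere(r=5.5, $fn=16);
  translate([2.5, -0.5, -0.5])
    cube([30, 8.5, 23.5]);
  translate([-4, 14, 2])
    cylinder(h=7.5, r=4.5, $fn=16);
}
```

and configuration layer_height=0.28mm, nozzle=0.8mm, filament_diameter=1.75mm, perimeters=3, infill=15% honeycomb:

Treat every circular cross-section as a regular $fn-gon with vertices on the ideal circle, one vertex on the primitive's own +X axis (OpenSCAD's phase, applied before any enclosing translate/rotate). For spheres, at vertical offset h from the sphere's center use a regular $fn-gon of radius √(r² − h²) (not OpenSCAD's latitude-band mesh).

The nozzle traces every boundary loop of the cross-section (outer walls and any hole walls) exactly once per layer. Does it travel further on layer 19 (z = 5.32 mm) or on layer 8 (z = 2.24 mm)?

Layer 19 (z = 5.32): the r=5.5 sphere slices to a regular 16-gon of circumradius 5.497 (√(r²−h²) with h=0.18 from center) (perimeter = 2·16·5.497·sin(180°/16) = 34.32 mm); the cube at (2.5, -0.5) (footprint 30×8.5) is included at this height (perimeter 77.00 mm); the cylinder at (-4, 14): section is a regular 16-gon, circumradius r=4.5 (perimeter = 2·16·4.500·sin(180°/16) = 28.09 mm); After the difference (first − rest): starting from the r=5.5 sphere, the 30×8.5 cube at (2.5, -0.5) partially overlaps it — only the 11.52 mm² overlap (of its 255.00 mm²) is removed, clipping the outline; the r=4.5 cylinder at (-4, 14) misses the remaining region (no effect) — boundary = 36.06 mm. So its perimeter = 36.06 mm. Layer 8 (z = 2.24): the sphere: section is a regular 16-gon, circumradius = √(r²−h²) = √(5.5²−3.26²) = 4.430 (perimeter = 2·16·4.430·sin(180°/16) = 27.65 mm); the cube at (2.5, -0.5) is present — its section is the full 30×8.5 rectangle (perimeter 77.00 mm); the r=4.5 cylinder at (-4, 14) gives a regular 16-gon of circumradius 4.5 (constant along its height) (perimeter = 2·16·4.500·sin(180°/16) = 28.09 mm); Taking the first minus the rest: starting from the r=5.5 sphere, the 30×8.5 cube at (2.5, -0.5) partially overlaps it — only the 5.66 mm² overlap (of its 255.00 mm²) is removed, clipping the outline; the r=4.5 cylinder at (-4, 14) misses the remaining region (no effect) — boundary = 28.81 mm. So its perimeter = 28.81 mm. Layer 19 is larger (36.06 vs 28.81 mm).

layer 19 (z = 5.32 mm)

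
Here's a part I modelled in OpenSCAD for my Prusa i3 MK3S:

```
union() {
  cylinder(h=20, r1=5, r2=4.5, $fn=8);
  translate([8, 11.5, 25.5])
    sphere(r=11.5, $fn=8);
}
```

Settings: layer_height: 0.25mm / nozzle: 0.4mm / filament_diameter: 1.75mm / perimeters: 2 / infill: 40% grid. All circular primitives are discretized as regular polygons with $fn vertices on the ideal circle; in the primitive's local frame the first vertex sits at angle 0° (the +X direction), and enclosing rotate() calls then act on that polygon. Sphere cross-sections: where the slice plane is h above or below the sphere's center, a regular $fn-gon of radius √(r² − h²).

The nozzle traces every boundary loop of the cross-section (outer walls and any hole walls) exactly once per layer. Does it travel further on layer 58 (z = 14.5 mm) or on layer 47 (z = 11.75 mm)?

layer 58 (z = 14.5 mm)

Layer 58 (z = 14.5): the cone contributes a regular 8-gon of circumradius 4.638 (interpolated between r1=5 and r2=4.5 at t=0.725) (perimeter = 2·8·4.638·sin(180°/8) = 28.40 mm); the r=11.5 sphere at (8, 11.5) slices to a regular 8-gon of circumradius 3.354 (√(r²−h²) with h=11 from center) (perimeter = 2·8·3.354·sin(180°/8) = 20.54 mm); Taking the union: the 2 present regions are separate (no shared area or edge), so areas and boundary lengths simply add and each stays a separate island — boundary = 48.93 mm. So its perimeter = 48.93 mm. Layer 47 (z = 11.75): the cone (r1=5→r2=4.5) has section circumradius 4.706 here — a regular 8-gon (perimeter = 2·8·4.706·sin(180°/8) = 28.82 mm); the sphere at (8, 11.5) is absent (|z−center|=13.750 > r=11.5); Combining (union): only the cone is present, so the union is just that shape — boundary = 28.82 mm. So its perimeter = 28.82 mm. Layer 58 is larger (48.93 vs 28.82 mm).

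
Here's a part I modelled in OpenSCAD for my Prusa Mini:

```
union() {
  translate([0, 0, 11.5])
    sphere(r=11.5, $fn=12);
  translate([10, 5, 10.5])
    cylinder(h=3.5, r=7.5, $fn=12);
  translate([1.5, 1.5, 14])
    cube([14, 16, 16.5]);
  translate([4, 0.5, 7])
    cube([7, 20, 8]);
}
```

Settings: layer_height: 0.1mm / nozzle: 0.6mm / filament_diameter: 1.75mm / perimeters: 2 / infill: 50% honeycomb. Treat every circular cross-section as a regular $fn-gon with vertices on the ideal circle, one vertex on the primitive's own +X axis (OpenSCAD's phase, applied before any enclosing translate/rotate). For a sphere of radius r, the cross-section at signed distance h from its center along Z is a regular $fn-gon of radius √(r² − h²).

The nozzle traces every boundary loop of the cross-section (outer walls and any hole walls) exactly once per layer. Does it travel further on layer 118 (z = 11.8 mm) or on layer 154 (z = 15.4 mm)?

Layer 118 (z = 11.8): the r=11.5 sphere contributes a regular 12-gon of circumradius √(11.5²−0.3²) = 11.496 (perimeter = 2·12·11.496·sin(180°/12) = 71.41 mm); the r=7.5 cylinder at (10, 5) contributes a regular 12-gon of circumradius 7.5 (perimeter = 2·12·7.500·sin(180°/12) = 46.59 mm); the cube at (1.5, 1.5) does not reach this height (z outside [14, 30.5]); the 7×20 cube at (4, 0.5) contributes its full rectangle (perimeter 54.00 mm); Combining (union): the regions partially overlap (shared area 151.32 mm²), so the edge portions inside another operand are dropped and the merged outline is re-measured after clipping — boundary = 102.04 mm. So its perimeter = 102.04 mm. Layer 154 (z = 15.4): the r=11.5 sphere slices to a regular 12-gon of circumradius 10.819 (√(r²−h²) with h=3.9 from center) (perimeter = 2·12·10.819·sin(180°/12) = 67.20 mm); the cylinder at (10, 5) is not intersected at this z (z outside [10.5, 14]); the cube at (1.5, 1.5) (footprint 14×16) is included at this height (perimeter 60.00 mm); the cube at (4, 0.5) is absent (z outside [7, 15]); Combining (union): the regions partially overlap (shared area 58.18 mm²), so the edge portions inside another operand are dropped and the merged outline is re-measured after clipping — boundary = 95.67 mm. So its perimeter = 95.67 mm. Layer 118 is larger (102.04 vs 95.67 mm).

layer 118 (z = 11.8 mm)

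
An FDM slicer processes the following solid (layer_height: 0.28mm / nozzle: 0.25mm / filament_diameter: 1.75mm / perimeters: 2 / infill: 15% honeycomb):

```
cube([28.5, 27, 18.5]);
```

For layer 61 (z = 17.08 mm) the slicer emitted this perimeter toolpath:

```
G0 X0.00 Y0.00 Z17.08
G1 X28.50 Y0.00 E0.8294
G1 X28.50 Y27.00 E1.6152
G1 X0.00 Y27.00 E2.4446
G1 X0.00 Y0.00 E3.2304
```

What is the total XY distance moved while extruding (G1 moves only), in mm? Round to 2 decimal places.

111.00 mm

Sum the Euclidean lengths of each G1 segment: total = 111.00 mm.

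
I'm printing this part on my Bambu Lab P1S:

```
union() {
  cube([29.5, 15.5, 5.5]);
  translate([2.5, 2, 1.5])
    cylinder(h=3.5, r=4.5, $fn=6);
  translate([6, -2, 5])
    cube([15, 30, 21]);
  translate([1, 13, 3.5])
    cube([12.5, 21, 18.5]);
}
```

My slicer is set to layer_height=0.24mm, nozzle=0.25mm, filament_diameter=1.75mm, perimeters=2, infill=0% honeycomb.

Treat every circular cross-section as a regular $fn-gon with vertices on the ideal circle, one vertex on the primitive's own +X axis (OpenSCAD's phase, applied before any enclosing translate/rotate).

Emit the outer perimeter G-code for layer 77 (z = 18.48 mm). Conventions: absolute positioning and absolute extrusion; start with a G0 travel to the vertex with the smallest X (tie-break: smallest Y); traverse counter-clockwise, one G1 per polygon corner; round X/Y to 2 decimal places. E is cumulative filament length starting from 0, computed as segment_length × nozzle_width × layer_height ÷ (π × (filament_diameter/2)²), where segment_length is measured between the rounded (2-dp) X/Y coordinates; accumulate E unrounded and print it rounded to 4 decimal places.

At z = 18.48 mm: the cube is absent (z outside [0, 5.5]); the cylinder at (2.5, 2) is absent (z outside [1.5, 5]); the 15×30 cube at (6, -2) contributes its full rectangle; the cube at (1, 13) (footprint 12.5×21) is included at this height; Combining (union): the regions partially overlap (shared area 112.50 mm²), so overlapping operands fuse into one piece — 1 connected region. The outline is a single polygon with 8 vertices. Extrusion per mm of travel: 0.25 × 0.24 / (π × 0.875²) = 0.024945. Accumulating E over each segment gives final E = 2.7939.

G0 X1.00 Y13.00 Z18.48
G1 X6.00 Y13.00 E0.1247
G1 X6.00 Y-2.00 E0.4989
G1 X21.00 Y-2.00 E0.8731
G1 X21.00 Y28.00 E1.6214
G1 X13.50 Y28.00 E1.8085
G1 X13.50 Y34.00 E1.9582
G1 X1.00 Y34.00 E2.2700
G1 X1.00 Y13.00 E2.7939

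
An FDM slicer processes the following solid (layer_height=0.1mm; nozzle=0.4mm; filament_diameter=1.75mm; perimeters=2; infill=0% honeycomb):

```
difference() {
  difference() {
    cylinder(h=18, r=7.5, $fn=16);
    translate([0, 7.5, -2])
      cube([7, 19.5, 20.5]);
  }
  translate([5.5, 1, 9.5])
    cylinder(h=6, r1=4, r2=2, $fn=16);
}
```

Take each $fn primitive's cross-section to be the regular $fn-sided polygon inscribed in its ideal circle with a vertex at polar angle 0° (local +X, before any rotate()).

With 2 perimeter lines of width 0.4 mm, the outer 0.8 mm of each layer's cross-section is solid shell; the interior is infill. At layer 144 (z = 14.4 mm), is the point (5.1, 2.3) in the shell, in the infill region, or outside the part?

At z = 14.4 mm: the r=7.5 cylinder gives a regular 16-gon of circumradius 7.5 (constant along its height); the 7×19.5 cube at (0, 7.5) contributes its full rectangle; After the difference (first − rest): starting from the r=7.5 cylinder, the 7×19.5 cube at (0, 7.5) misses the remaining region (no effect) — 1 connected region; the cone at (5.5, 1): at t=0.817 of its height the radius interpolates to r₁+(r₂−r₁)t = 2.367, giving a regular 16-gon of that circumradius; After the difference (first − rest): starting from the result so far, the cone at (5.5, 1) partially overlaps it — only the 15.94 mm² overlap (of its 17.15 mm²) is removed, clipping the outline — 1 connected region. Overall, the cross-section is a single solid region. The nearest boundary edge runs (5.50, 3.37)→(4.59, 3.19); distance from the point to it = 0.97 mm. The point is not inside any of the regions above, so it lies outside the cross-section (0.97 mm from the nearest boundary).

outside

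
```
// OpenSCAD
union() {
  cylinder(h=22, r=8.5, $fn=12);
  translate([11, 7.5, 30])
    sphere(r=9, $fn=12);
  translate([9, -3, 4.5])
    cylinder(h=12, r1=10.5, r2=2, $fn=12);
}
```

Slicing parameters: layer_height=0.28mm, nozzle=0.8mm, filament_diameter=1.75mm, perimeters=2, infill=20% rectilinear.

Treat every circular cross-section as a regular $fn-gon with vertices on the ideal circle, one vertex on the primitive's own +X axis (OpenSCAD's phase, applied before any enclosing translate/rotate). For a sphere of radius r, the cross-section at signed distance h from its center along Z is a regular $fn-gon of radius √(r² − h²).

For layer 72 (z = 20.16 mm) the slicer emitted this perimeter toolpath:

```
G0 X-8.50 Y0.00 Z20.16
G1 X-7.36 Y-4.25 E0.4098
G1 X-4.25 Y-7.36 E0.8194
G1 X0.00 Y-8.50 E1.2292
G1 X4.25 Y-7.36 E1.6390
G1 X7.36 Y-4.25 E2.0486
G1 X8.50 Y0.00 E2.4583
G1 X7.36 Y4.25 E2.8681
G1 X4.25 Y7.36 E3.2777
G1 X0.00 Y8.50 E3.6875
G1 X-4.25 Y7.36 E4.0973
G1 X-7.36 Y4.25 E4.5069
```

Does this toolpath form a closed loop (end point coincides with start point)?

no

Start point (G0): (-8.50, 0.00). End point (last G1): the path does not return to the start — open.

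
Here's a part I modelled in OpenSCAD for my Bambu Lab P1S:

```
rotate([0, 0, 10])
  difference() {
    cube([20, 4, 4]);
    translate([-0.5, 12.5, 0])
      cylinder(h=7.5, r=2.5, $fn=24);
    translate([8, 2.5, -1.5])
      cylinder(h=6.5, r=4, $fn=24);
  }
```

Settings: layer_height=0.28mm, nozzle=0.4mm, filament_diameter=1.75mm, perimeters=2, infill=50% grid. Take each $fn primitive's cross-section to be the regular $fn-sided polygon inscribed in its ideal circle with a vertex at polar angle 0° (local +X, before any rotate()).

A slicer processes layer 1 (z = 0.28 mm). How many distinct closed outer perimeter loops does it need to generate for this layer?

At z = 0.28 mm: the 20×4 cube contributes its full rectangle; the cylinder at (-0.5, 12.5): section is a regular 24-gon, circumradius r=2.5; the r=4 cylinder at (8, 2.5) contributes a regular 24-gon of circumradius 4; After the difference (first − rest): starting from the 20×4 cube, the r=2.5 cylinder at (-0.5, 12.5) misses the remaining region (no effect); the r=4 cylinder at (8, 2.5) partially overlaps it — only the 30.13 mm² overlap (of its 49.69 mm²) is removed, clipping the outline — 2 connected regions; (whole slice rotated 10° about Z — lengths, areas and connectivity unchanged). The result has 2 disconnected regions.

2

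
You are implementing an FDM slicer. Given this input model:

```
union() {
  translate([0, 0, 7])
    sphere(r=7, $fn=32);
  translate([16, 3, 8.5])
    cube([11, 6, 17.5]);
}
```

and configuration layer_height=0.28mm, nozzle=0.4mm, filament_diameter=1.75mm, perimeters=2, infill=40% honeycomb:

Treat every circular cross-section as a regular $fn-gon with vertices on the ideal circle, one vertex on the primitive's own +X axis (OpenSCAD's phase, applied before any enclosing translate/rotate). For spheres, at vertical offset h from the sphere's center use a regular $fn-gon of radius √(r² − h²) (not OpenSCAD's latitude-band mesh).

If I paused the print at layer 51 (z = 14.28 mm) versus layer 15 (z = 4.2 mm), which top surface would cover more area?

layer 15 (z = 4.2 mm)

Layer 51 (z = 14.28): the sphere is not intersected at this z (|z−center|=7.280 > r=7); the 11×6 cube at (16, 3) contributes its full rectangle (area 66.00 mm²); Taking the union: only the 11×6 cube at (16, 3) is present, so the union is just that shape — area = 66.00 mm². So its area = 66.00 mm². Layer 15 (z = 4.2): the sphere: section is a regular 32-gon, circumradius = √(r²−h²) = √(7²−2.8²) = 6.416 (area = (32/2)·6.416²·sin(360°/32) = 128.48 mm²); the cube at (16, 3) is not intersected at this z (z outside [8.5, 26]); Combining (union): only the r=7 sphere is present, so the union is just that shape — area = 128.48 mm². So its area = 128.48 mm². Layer 15 is larger (128.48 vs 66.00 mm²).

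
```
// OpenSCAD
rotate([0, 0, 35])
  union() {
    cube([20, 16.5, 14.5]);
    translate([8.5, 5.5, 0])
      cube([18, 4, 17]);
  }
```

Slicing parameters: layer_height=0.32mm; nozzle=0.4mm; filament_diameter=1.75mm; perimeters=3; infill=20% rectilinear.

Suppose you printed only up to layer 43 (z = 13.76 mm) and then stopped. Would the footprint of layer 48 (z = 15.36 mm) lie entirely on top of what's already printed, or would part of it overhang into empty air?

entirely on top

Compare the two slices. At z = 13.76: the cube is present — its section is the full 20×16.5 rectangle (area 330.00 mm²); the cube at (8.5, 5.5) (footprint 18×4) is included at this height (area 72.00 mm²); Taking the union: the regions partially overlap — summed areas 402.00 mm² minus the doubly-counted overlap 46.00 mm² gives 356.00 mm² — area = 356.00 mm²; (whole slice rotated 35° about Z — lengths, areas and connectivity unchanged). At z = 15.36: the cube is absent (z outside [0, 14.5]); the 18×4 cube at (8.5, 5.5) contributes its full rectangle (area 72.00 mm²); Merging all regions: only the 18×4 cube at (8.5, 5.5) is present, so the union is just that shape — area = 72.00 mm²; (rotated 35° about Z; rotation is an isometry so areas/perimeters/island counts are preserved). Checking containment: the cross-section at z = 15.36 is a subset of the cross-section at z = 13.76.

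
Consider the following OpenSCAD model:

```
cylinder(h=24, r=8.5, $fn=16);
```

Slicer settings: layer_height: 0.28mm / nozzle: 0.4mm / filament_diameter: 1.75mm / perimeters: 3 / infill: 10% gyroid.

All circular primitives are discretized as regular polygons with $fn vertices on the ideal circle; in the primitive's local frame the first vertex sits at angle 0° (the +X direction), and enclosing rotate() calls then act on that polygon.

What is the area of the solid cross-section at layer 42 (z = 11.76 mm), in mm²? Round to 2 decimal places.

221.19 mm²

At z = 11.76 mm: the r=8.5 cylinder gives a regular 16-gon of circumradius 8.5 (constant along its height) (area = (16/2)·8.500²·sin(360°/16) = 221.19 mm²). Overall, the cross-section is a single solid region. Net area = 221.19 mm².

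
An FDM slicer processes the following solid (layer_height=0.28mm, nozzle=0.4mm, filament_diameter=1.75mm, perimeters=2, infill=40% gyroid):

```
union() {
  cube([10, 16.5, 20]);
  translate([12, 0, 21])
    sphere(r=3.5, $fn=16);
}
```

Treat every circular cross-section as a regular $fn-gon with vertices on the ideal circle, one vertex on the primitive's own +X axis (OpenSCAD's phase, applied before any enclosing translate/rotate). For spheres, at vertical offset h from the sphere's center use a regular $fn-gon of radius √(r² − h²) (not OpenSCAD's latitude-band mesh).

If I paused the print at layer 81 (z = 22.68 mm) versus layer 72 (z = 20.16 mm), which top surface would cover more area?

layer 72 (z = 20.16 mm)

Layer 81 (z = 22.68): the cube does not reach this height (z outside [0, 20]); the r=3.5 sphere at (12, 0) contributes a regular 16-gon of circumradius √(3.5²−1.68²) = 3.070 (area = (16/2)·3.070²·sin(360°/16) = 28.86 mm²); Merging all regions: only the r=3.5 sphere at (12, 0) is present, so the union is just that shape — area = 28.86 mm². So its area = 28.86 mm². Layer 72 (z = 20.16): the cube is not intersected at this z (z outside [0, 20]); the r=3.5 sphere at (12, 0) slices to a regular 16-gon of circumradius 3.398 (√(r²−h²) with h=0.84 from center) (area = (16/2)·3.398²·sin(360°/16) = 35.34 mm²); Combining (union): only the r=3.5 sphere at (12, 0) is present, so the union is just that shape — area = 35.34 mm². So its area = 35.34 mm². Layer 72 is larger (35.34 vs 28.86 mm²).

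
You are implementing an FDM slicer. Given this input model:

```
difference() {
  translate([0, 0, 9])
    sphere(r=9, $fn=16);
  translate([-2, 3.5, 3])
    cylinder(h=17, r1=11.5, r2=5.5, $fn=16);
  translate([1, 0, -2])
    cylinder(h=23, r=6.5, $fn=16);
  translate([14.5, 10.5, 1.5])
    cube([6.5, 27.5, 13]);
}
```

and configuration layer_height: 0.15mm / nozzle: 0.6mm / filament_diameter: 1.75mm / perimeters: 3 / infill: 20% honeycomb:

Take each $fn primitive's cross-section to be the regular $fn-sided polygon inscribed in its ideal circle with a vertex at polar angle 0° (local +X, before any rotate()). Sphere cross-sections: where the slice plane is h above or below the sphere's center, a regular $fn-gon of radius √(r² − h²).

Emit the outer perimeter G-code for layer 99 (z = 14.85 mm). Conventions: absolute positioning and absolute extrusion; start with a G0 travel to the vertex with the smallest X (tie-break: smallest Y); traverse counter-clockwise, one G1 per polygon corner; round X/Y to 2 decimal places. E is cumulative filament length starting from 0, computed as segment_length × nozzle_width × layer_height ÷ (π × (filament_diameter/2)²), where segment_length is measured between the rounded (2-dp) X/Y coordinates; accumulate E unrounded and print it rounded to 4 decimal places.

At z = 14.85 mm: the sphere: section is a regular 16-gon, circumradius = √(r²−h²) = √(9²−5.85²) = 6.839; the cone at (-2, 3.5) (r1=11.5→r2=5.5) has section circumradius 7.318 here — a regular 16-gon; the cylinder at (1, 0): section is a regular 16-gon, circumradius r=6.5; the cube at (14.5, 10.5) does not reach this height (z outside [1.5, 14.5]); Taking the first minus the rest: starting from the r=9 sphere, the cone at (-2, 3.5) partially overlaps it — only the 97.63 mm² overlap (of its 163.94 mm²) is removed, clipping the outline; the r=6.5 cylinder at (1, 0) partially overlaps it — only the 38.90 mm² overlap (of its 129.35 mm²) is removed, clipping the outline — 1 connected region. The outline is a single polygon with 12 vertices. Extrusion per mm of travel: 0.6 × 0.15 / (π × 0.875²) = 0.037418. Accumulating E over each segment gives final E = 0.8353.

G0 X-6.40 Y-2.19 Z14.85
G1 X-6.32 Y-2.62 E0.0164
G1 X-4.84 Y-4.84 E0.1162
G1 X-2.62 Y-6.32 E0.2160
G1 X0.00 Y-6.84 E0.3160
G1 X2.62 Y-6.32 E0.4159
G1 X2.92 Y-6.12 E0.4294
G1 X1.00 Y-6.50 E0.5027
G1 X-1.49 Y-6.01 E0.5976
G1 X-3.60 Y-4.60 E0.6926
G1 X-4.44 Y-3.33 E0.7495
G1 X-4.80 Y-3.26 E0.7633
G1 X-6.40 Y-2.19 E0.8353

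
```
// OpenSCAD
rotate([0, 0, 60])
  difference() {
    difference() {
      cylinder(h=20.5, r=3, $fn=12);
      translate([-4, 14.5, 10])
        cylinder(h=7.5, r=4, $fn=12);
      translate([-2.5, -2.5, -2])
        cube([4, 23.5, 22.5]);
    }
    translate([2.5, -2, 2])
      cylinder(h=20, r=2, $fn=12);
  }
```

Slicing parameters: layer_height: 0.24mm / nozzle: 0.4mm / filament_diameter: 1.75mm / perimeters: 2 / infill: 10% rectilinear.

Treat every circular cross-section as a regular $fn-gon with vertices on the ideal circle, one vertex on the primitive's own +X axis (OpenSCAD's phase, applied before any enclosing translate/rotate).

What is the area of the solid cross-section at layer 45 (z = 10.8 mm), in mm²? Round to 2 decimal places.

At z = 10.8 mm: the r=3 cylinder contributes a regular 12-gon of circumradius 3 (area = (12/2)·3.000²·sin(360°/12) = 27.00 mm²); the r=4 cylinder at (-4, 14.5) contributes a regular 12-gon of circumradius 4 (area = (12/2)·4.000²·sin(360°/12) = 48.00 mm²); the cube at (-2.5, -2.5) (footprint 4×23.5) is included at this height (area 94.00 mm²); Taking the first minus the rest: starting from the r=3 cylinder (27.00 mm²), the r=4 cylinder at (-4, 14.5) misses the remaining region (no effect); the 4×23.5 cube at (-2.5, -2.5) partially overlaps it — only the 20.09 mm² overlap (of its 94.00 mm²) is removed, clipping the outline — area = 6.91 mm²; the r=2 cylinder at (2.5, -2) contributes a regular 12-gon of circumradius 2 (area = (12/2)·2.000²·sin(360°/12) = 12.00 mm²); Taking the first minus the rest: starting from that combined region (6.91 mm²), the r=2 cylinder at (2.5, -2) partially overlaps it — only the 2.56 mm² overlap (of its 12.00 mm²) is removed, clipping the outline — area = 4.35 mm²; (rotated 60° about Z; rotation is an isometry so areas/perimeters/island counts are preserved). Overall, the cross-section has 3 separate islands. Net area = 4.35 mm².

4.35 mm²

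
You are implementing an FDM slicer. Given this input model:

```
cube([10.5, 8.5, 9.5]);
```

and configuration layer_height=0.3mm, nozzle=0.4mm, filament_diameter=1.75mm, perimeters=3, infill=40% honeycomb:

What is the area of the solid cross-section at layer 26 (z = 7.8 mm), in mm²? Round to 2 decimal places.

89.25 mm²

At z = 7.8 mm: the cube (footprint 10.5×8.5) is included at this height (area 89.25 mm²). Overall, the cross-section is a single solid region. Net area = 89.25 mm².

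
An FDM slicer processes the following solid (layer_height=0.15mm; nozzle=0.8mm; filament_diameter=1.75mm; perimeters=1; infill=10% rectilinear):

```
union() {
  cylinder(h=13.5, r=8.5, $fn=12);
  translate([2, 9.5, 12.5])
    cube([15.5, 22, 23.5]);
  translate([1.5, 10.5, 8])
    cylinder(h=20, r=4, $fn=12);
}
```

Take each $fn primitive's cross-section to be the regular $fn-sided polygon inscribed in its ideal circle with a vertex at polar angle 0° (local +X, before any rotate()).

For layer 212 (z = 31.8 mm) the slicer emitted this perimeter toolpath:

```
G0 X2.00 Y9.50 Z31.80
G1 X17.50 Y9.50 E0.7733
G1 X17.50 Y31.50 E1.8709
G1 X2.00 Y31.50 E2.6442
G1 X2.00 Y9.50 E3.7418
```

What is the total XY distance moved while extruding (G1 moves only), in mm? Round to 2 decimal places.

75.00 mm

Sum the Euclidean lengths of each G1 segment: total = 75.00 mm.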